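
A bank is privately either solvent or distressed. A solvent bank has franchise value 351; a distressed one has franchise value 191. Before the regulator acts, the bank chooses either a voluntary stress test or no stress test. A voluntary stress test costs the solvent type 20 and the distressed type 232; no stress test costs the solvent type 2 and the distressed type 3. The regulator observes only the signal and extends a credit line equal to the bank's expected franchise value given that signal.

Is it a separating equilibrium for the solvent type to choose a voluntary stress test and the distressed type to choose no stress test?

Under separation the regulator infers type exactly: stress test → solvent (pays 351), no stress test → distressed (pays 191).
Solvent: stress test gives 351 − 20 = 331; no stress test gives 191 − 2 = 189. No deviation. ✓
Distressed: no stress test gives 191 − 3 = 188; stress test gives 351 − 232 = 119. No deviation. ✓
Neither type gains from mimicking the other.

Yes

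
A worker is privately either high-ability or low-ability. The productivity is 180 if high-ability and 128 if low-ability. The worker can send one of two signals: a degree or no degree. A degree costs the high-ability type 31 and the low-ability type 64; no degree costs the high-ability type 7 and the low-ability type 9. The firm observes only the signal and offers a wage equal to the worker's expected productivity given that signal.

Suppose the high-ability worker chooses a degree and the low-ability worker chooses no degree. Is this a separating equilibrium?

Yes

Under separation the firm infers type exactly: degree → high-ability (pays 180), no degree → low-ability (pays 128).
High-ability: degree gives 180 − 31 = 149; no degree gives 128 − 7 = 121. No deviation. ✓
Low-ability: no degree gives 128 − 9 = 119; degree gives 180 − 64 = 116. No deviation. ✓
Both incentive constraints hold.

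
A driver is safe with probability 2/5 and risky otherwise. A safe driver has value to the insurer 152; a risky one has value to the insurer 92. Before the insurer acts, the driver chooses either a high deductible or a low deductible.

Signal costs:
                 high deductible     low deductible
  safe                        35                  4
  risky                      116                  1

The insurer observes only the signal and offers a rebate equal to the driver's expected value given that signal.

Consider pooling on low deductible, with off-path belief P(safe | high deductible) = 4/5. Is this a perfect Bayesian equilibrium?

Yes

On the equilibrium path (low deductible) the insurer holds the prior 2/5 and pays 2/5·152 + 3/5·92 = 116. Off-path (high deductible) belief 4/5 gives 4/5·152 + 1/5·92 = 140.
Safe: low deductible gives 116 − 4 = 112; high deductible gives 140 − 35 = 105. Stays. ✓
Risky: low deductible gives 116 − 1 = 115; high deductible gives 140 − 116 = 24. Stays. ✓
Beliefs are Bayes-consistent on-path and both types best-respond.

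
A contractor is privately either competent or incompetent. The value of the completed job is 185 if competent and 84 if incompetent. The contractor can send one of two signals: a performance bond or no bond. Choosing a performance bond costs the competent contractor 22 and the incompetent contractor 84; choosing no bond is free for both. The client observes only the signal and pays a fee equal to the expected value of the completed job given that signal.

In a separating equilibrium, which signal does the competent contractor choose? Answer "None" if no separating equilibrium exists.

None

Try competent → bond, incompetent → no bond:
  Under separation the client infers type exactly: bond → competent (pays 185), no bond → incompetent (pays 84).
  Competent: bond gives 185 − 22 = 163; no bond gives 84 − 0 = 84. No deviation. ✓
  Incompetent: no bond gives 84 − 0 = 84; bond gives 185 − 84 = 101. Would deviate. ✗
Try competent → no bond, incompetent → bond:
  Under separation the client infers type exactly: no bond → competent (pays 185), bond → incompetent (pays 84).
  Competent: no bond gives 185 − 0 = 185; bond gives 84 − 22 = 62. No deviation. ✓
  Incompetent: bond gives 84 − 84 = 0; no bond gives 185 − 0 = 185. Would deviate. ✗
Neither assignment is incentive-compatible.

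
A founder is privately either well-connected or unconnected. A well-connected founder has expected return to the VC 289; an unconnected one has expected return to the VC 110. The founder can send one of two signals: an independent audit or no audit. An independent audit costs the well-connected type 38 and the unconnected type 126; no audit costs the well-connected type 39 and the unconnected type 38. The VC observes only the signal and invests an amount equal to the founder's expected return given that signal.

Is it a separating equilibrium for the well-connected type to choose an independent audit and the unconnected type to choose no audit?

If types separate, audit earns payment 289 and no audit earns 110.
Well-connected: audit gives 289 − 38 = 251; no audit gives 110 − 39 = 71. No deviation. ✓
Unconnected: no audit gives 110 − 38 = 72; audit gives 289 − 126 = 163. Would deviate. ✗

No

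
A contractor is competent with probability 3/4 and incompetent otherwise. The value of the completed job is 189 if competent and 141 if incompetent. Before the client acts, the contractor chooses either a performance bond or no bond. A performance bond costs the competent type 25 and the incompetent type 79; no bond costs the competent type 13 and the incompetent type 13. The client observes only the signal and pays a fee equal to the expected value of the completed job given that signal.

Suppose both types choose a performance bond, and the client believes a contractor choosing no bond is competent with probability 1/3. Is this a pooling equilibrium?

At the pooled signal (bond) the client holds the prior 3/4 and pays 3/4·189 + 1/4·141 = 177. Off-path (no bond) belief 1/3 gives 1/3·189 + 2/3·141 = 157.
Competent: bond gives 177 − 25 = 152; no bond gives 157 − 13 = 144. Stays. ✓
Incompetent: bond gives 177 − 79 = 98; no bond gives 157 − 13 = 144. Deviates. ✗

No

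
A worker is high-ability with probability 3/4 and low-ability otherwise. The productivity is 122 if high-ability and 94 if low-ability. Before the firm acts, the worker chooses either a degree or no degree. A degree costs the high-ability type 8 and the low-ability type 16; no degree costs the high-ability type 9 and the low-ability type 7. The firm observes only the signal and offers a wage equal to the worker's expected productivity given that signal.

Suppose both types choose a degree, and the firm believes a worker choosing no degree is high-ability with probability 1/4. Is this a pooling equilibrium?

On the equilibrium path (degree) the firm holds the prior 3/4 and pays 3/4·122 + 1/4·94 = 115. Off-path (no degree) belief 1/4 gives 1/4·122 + 3/4·94 = 101.
High-ability: degree gives 115 − 8 = 107; no degree gives 101 − 9 = 92. Stays. ✓
Low-ability: degree gives 115 − 16 = 99; no degree gives 101 − 7 = 94. Stays. ✓
Beliefs are Bayes-consistent on-path and both types best-respond.

Yes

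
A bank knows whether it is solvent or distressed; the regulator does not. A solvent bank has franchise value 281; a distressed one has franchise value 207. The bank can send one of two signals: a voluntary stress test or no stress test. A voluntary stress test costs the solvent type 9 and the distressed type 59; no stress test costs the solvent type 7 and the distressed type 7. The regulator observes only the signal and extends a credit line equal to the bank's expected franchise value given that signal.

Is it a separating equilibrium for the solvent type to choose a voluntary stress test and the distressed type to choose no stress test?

If types separate, stress test earns payment 281 and no stress test earns 207.
Solvent: stress test gives 281 − 9 = 272; no stress test gives 207 − 7 = 200. No deviation. ✓
Distressed: no stress test gives 207 − 7 = 200; stress test gives 281 − 59 = 222. Would deviate. ✗

No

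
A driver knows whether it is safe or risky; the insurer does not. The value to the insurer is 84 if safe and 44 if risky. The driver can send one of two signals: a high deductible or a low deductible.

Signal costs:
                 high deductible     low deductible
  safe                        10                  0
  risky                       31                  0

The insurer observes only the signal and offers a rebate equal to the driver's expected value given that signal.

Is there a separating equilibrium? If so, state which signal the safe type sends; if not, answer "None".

Try safe → high deductible, risky → low deductible:
  Under separation the insurer infers type exactly: high deductible → safe (pays 84), low deductible → risky (pays 44).
  Safe: high deductible gives 84 − 10 = 74; low deductible gives 44 − 0 = 44. No deviation. ✓
  Risky: low deductible gives 44 − 0 = 44; high deductible gives 84 − 31 = 53. Would deviate. ✗
Try safe → low deductible, risky → high deductible:
  Under separation the insurer infers type exactly: low deductible → safe (pays 84), high deductible → risky (pays 44).
  Safe: low deductible gives 84 − 0 = 84; high deductible gives 44 − 10 = 34. No deviation. ✓
  Risky: high deductible gives 44 − 31 = 13; low deductible gives 84 − 0 = 84. Would deviate. ✗
Neither assignment is incentive-compatible.

None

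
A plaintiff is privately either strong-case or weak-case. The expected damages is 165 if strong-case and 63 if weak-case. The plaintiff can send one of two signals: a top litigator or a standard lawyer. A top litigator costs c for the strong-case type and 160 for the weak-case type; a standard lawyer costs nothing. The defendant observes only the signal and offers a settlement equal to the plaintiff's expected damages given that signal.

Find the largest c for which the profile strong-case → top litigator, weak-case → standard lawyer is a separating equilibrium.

102

Under separation: top litigator → strong-case (pays 165); standard lawyer → weak-case (pays 63).
Weak-case: 63 − 0 = 63 ≥ 165 − 160 = 5. Holds regardless of c. ✓
Strong-case: 165 − c ≥ 63 − 0, so c ≤ 165 − 63 = 102.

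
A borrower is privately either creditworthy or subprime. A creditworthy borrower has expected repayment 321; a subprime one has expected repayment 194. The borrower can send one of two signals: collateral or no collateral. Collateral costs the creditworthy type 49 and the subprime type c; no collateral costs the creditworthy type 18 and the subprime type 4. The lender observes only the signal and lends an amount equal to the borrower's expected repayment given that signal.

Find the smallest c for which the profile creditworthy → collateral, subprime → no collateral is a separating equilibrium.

Under separation: collateral → creditworthy (pays 321); no collateral → subprime (pays 194).
Creditworthy: 321 − 49 = 272 ≥ 194 − 18 = 176. Holds regardless of c. ✓
Subprime: 194 − 4 ≥ 321 − c, so c ≥ 321 − 190 = 131.

131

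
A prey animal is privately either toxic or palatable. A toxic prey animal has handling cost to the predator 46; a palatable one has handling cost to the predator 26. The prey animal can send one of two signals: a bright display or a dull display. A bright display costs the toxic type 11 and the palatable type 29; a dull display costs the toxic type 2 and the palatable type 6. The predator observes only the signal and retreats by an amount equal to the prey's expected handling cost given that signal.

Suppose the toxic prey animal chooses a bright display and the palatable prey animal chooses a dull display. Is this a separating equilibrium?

If types separate, bright display earns payment 46 and dull display earns 26.
Toxic: bright display gives 46 − 11 = 35; dull display gives 26 − 2 = 24. No deviation. ✓
Palatable: dull display gives 26 − 6 = 20; bright display gives 46 − 29 = 17. No deviation. ✓
Both incentive constraints hold.

Yes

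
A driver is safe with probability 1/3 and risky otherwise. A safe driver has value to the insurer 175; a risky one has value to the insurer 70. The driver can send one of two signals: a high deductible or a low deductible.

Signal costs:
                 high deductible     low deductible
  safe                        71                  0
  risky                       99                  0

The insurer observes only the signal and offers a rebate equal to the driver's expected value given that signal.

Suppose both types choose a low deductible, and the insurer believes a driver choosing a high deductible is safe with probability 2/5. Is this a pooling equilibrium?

At the pooled signal (low deductible) the insurer holds the prior 1/3 and pays 1/3·175 + 2/3·70 = 105. Off-path (high deductible) belief 2/5 gives 2/5·175 + 3/5·70 = 112.
Safe: low deductible gives 105 − 0 = 105; high deductible gives 112 − 71 = 41. Stays. ✓
Risky: low deductible gives 105 − 0 = 105; high deductible gives 112 − 99 = 13. Stays. ✓

Yes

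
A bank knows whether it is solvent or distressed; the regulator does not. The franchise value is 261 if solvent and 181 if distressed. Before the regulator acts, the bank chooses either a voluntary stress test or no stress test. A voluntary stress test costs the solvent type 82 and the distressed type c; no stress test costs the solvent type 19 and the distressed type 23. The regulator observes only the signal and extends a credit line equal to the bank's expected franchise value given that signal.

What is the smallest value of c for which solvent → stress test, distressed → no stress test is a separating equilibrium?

103

Under separation: stress test → solvent (pays 261); no stress test → distressed (pays 181).
Solvent: 261 − 82 = 179 ≥ 181 − 19 = 162. Holds regardless of c. ✓
Distressed: 181 − 23 ≥ 261 − c, so c ≥ 261 − 158 = 103.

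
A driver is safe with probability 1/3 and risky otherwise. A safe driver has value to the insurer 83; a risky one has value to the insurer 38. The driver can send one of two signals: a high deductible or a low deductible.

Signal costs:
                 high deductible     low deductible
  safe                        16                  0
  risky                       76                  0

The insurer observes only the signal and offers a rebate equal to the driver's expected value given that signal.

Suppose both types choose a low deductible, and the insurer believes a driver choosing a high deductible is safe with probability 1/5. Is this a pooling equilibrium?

On the equilibrium path (low deductible) the insurer holds the prior 1/3 and pays 1/3·83 + 2/3·38 = 53. Off-path (high deductible) belief 1/5 gives 1/5·83 + 4/5·38 = 47.
Safe: low deductible gives 53 − 0 = 53; high deductible gives 47 − 16 = 31. Stays. ✓
Risky: low deductible gives 53 − 0 = 53; high deductible gives 47 − 76 = -29. Stays. ✓
Beliefs are Bayes-consistent on-path and both types best-respond.

Yes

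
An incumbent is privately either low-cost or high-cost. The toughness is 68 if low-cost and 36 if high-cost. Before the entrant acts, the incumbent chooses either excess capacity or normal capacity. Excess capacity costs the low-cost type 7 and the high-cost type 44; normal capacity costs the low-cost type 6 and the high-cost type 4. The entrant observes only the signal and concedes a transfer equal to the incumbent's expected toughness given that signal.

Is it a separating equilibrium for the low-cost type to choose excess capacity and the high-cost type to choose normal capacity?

If types separate, excess capacity earns payment 68 and normal capacity earns 36.
Low-cost: excess capacity gives 68 − 7 = 61; normal capacity gives 36 − 6 = 30. No deviation. ✓
High-cost: normal capacity gives 36 − 4 = 32; excess capacity gives 68 − 44 = 24. No deviation. ✓
Neither type gains from mimicking the other.

Yes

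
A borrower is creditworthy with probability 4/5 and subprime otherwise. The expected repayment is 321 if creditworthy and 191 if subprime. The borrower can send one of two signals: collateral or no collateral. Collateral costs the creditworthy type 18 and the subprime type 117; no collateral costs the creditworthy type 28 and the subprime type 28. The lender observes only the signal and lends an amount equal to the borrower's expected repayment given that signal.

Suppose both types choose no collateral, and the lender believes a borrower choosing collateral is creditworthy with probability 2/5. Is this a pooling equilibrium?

Yes

On the equilibrium path (no collateral) the lender holds the prior 4/5 and pays 4/5·321 + 1/5·191 = 295. Off-path (collateral) belief 2/5 gives 2/5·321 + 3/5·191 = 243.
Creditworthy: no collateral gives 295 − 28 = 267; collateral gives 243 − 18 = 225. Stays. ✓
Subprime: no collateral gives 295 − 28 = 267; collateral gives 243 − 117 = 126. Stays. ✓
Beliefs are Bayes-consistent on-path and both types best-respond.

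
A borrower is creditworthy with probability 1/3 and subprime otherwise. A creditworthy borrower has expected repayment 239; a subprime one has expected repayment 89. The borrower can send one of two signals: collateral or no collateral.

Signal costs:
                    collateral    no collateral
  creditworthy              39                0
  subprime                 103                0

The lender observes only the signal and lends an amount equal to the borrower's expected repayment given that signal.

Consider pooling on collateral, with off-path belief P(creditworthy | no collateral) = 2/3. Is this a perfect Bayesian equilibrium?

No

At the pooled signal (collateral) the lender holds the prior 1/3 and pays 1/3·239 + 2/3·89 = 139. Off-path (no collateral) belief 2/3 gives 2/3·239 + 1/3·89 = 189.
Creditworthy: collateral gives 139 − 39 = 100; no collateral gives 189 − 0 = 189. Deviates. ✗
Subprime: collateral gives 139 − 103 = 36; no collateral gives 189 − 0 = 189. Deviates. ✗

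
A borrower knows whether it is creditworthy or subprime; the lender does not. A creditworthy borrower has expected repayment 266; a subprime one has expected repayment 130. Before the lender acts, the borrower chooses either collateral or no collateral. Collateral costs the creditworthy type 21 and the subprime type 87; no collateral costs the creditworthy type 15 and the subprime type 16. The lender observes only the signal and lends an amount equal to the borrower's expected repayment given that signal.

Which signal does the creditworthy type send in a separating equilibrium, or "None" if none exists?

Try creditworthy → collateral, subprime → no collateral:
  Under separation the lender infers type exactly: collateral → creditworthy (pays 266), no collateral → subprime (pays 130).
  Creditworthy: collateral gives 266 − 21 = 245; no collateral gives 130 − 15 = 115. No deviation. ✓
  Subprime: no collateral gives 130 − 16 = 114; collateral gives 266 − 87 = 179. Would deviate. ✗
Try creditworthy → no collateral, subprime → collateral:
  Under separation the lender infers type exactly: no collateral → creditworthy (pays 266), collateral → subprime (pays 130).
  Creditworthy: no collateral gives 266 − 15 = 251; collateral gives 130 − 21 = 109. No deviation. ✓
  Subprime: collateral gives 130 − 87 = 43; no collateral gives 266 − 16 = 250. Would deviate. ✗
Neither assignment is incentive-compatible.

None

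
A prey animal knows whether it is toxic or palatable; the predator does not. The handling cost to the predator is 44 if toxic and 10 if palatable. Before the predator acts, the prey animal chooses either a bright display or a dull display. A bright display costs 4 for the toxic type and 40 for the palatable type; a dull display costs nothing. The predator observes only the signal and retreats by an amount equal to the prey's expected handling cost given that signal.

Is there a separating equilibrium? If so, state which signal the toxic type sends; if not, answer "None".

Try toxic → bright display, palatable → dull display:
  Under separation the predator infers type exactly: bright display → toxic (pays 44), dull display → palatable (pays 10).
  Toxic: bright display gives 44 − 4 = 40; dull display gives 10 − 0 = 10. No deviation. ✓
  Palatable: dull display gives 10 − 0 = 10; bright display gives 44 − 40 = 4. No deviation. ✓
Both hold — the toxic type sends bright display.

bright display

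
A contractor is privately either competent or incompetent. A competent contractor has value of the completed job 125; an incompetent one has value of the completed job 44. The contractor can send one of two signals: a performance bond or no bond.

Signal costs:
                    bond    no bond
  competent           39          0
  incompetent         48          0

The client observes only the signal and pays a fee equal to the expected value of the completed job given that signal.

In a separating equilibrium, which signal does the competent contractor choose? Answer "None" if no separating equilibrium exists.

Try competent → bond, incompetent → no bond:
  If types separate, bond earns payment 125 and no bond earns 44.
  Competent: bond gives 125 − 39 = 86; no bond gives 44 − 0 = 44. No deviation. ✓
  Incompetent: no bond gives 44 − 0 = 44; bond gives 125 − 48 = 77. Would deviate. ✗
Try competent → no bond, incompetent → bond:
  If types separate, no bond earns payment 125 and bond earns 44.
  Competent: no bond gives 125 − 0 = 125; bond gives 44 − 39 = 5. No deviation. ✓
  Incompetent: bond gives 44 − 48 = -4; no bond gives 125 − 0 = 125. Would deviate. ✗
Neither assignment is incentive-compatible.

None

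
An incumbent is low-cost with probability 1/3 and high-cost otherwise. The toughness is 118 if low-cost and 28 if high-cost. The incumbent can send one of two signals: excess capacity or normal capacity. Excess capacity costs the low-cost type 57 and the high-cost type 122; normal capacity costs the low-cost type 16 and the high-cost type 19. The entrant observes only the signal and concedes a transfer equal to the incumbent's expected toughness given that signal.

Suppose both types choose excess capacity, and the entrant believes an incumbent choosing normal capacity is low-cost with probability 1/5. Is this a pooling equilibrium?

On the equilibrium path (excess capacity) the entrant holds the prior 1/3 and pays 1/3·118 + 2/3·28 = 58. Off-path (normal capacity) belief 1/5 gives 1/5·118 + 4/5·28 = 46.
Low-cost: excess capacity gives 58 − 57 = 1; normal capacity gives 46 − 16 = 30. Deviates. ✗
High-cost: excess capacity gives 58 − 122 = -64; normal capacity gives 46 − 19 = 27. Deviates. ✗

No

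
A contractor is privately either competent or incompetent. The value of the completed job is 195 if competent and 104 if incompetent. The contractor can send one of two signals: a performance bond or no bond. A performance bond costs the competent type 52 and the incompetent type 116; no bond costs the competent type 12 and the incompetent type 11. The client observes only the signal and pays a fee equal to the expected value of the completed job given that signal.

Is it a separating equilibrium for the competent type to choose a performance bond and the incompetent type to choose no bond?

Yes

If types separate, bond earns payment 195 and no bond earns 104.
Competent: bond gives 195 − 52 = 143; no bond gives 104 − 12 = 92. No deviation. ✓
Incompetent: no bond gives 104 − 11 = 93; bond gives 195 − 116 = 79. No deviation. ✓
Both incentive constraints hold.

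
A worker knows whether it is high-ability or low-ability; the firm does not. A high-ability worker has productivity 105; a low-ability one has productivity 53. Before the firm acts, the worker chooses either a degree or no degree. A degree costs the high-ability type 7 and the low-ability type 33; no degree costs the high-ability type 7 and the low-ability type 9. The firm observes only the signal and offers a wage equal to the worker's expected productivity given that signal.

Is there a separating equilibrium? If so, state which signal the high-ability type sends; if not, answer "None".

None

Try high-ability → degree, low-ability → no degree:
  Under separation the firm infers type exactly: degree → high-ability (pays 105), no degree → low-ability (pays 53).
  High-ability: degree gives 105 − 7 = 98; no degree gives 53 − 7 = 46. No deviation. ✓
  Low-ability: no degree gives 53 − 9 = 44; degree gives 105 − 33 = 72. Would deviate. ✗
Try high-ability → no degree, low-ability → degree:
  Under separation the firm infers type exactly: no degree → high-ability (pays 105), degree → low-ability (pays 53).
  High-ability: no degree gives 105 − 7 = 98; degree gives 53 − 7 = 46. No deviation. ✓
  Low-ability: degree gives 53 − 33 = 20; no degree gives 105 − 9 = 96. Would deviate. ✗
Neither assignment is incentive-compatible.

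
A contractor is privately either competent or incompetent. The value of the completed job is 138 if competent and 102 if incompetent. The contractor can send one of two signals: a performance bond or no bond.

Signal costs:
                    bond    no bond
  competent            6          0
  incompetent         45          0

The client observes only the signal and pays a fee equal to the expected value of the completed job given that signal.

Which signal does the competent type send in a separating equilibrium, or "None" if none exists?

Try competent → bond, incompetent → no bond:
  If types separate, bond earns payment 138 and no bond earns 102.
  Competent: bond gives 138 − 6 = 132; no bond gives 102 − 0 = 102. No deviation. ✓
  Incompetent: no bond gives 102 − 0 = 102; bond gives 138 − 45 = 93. No deviation. ✓
Both hold — the competent type sends bond.

bond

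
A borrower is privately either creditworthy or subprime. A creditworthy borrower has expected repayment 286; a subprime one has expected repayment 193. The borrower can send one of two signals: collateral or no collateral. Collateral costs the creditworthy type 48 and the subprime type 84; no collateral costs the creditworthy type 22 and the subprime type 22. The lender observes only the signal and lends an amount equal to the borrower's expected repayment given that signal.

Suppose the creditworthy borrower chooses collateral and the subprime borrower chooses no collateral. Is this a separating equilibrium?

Under separation the lender infers type exactly: collateral → creditworthy (pays 286), no collateral → subprime (pays 193).
Creditworthy: collateral gives 286 − 48 = 238; no collateral gives 193 − 22 = 171. No deviation. ✓
Subprime: no collateral gives 193 − 22 = 171; collateral gives 286 − 84 = 202. Would deviate. ✗

No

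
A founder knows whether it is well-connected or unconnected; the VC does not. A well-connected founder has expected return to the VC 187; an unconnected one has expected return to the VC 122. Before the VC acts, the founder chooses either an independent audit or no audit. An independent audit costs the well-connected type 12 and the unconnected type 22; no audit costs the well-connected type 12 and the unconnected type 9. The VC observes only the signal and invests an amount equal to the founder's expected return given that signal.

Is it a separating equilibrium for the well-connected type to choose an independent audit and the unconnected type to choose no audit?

If types separate, audit earns payment 187 and no audit earns 122.
Well-connected: audit gives 187 − 12 = 175; no audit gives 122 − 12 = 110. No deviation. ✓
Unconnected: no audit gives 122 − 9 = 113; audit gives 187 − 22 = 165. Would deviate. ✗

No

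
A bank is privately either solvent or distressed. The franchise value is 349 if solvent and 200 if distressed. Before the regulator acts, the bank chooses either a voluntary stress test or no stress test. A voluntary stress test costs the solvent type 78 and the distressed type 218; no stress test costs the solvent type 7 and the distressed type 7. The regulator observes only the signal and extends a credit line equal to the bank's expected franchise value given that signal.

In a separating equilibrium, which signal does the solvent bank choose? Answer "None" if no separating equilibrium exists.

stress test

Try solvent → stress test, distressed → no stress test:
  If types separate, stress test earns payment 349 and no stress test earns 200.
  Solvent: stress test gives 349 − 78 = 271; no stress test gives 200 − 7 = 193. No deviation. ✓
  Distressed: no stress test gives 200 − 7 = 193; stress test gives 349 − 218 = 131. No deviation. ✓
Both hold — the solvent type sends stress test.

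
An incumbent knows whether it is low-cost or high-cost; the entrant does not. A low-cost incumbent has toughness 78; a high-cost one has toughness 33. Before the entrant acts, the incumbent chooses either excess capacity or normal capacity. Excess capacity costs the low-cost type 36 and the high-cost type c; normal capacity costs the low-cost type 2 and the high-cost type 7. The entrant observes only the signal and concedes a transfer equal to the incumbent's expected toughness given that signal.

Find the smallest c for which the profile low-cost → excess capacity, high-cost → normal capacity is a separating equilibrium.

Under separation: excess capacity → low-cost (pays 78); normal capacity → high-cost (pays 33).
Low-cost: 78 − 36 = 42 ≥ 33 − 2 = 31. Holds regardless of c. ✓
High-cost: 33 − 7 ≥ 78 − c, so c ≥ 78 − 26 = 52.

52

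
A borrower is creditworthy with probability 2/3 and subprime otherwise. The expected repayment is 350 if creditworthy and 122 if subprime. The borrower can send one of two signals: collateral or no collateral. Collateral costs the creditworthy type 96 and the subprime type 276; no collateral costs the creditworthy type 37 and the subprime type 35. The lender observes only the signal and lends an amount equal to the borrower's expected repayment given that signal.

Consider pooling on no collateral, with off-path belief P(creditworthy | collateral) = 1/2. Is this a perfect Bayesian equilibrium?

Yes

At the pooled signal (no collateral) the lender holds the prior 2/3 and pays 2/3·350 + 1/3·122 = 274. Off-path (collateral) belief 1/2 gives 1/2·350 + 1/2·122 = 236.
Creditworthy: no collateral gives 274 − 37 = 237; collateral gives 236 − 96 = 140. Stays. ✓
Subprime: no collateral gives 274 − 35 = 239; collateral gives 236 − 276 = -40. Stays. ✓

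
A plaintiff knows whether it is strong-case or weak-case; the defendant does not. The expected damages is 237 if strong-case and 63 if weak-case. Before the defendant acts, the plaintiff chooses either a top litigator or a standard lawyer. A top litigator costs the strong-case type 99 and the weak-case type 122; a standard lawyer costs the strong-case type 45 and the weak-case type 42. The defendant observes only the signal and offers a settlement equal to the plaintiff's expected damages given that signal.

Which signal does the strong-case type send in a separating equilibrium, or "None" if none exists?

None

Try strong-case → top litigator, weak-case → standard lawyer:
  Under separation the defendant infers type exactly: top litigator → strong-case (pays 237), standard lawyer → weak-case (pays 63).
  Strong-case: top litigator gives 237 − 99 = 138; standard lawyer gives 63 − 45 = 18. No deviation. ✓
  Weak-case: standard lawyer gives 63 − 42 = 21; top litigator gives 237 − 122 = 115. Would deviate. ✗
Try strong-case → standard lawyer, weak-case → top litigator:
  Under separation the defendant infers type exactly: standard lawyer → strong-case (pays 237), top litigator → weak-case (pays 63).
  Strong-case: standard lawyer gives 237 − 45 = 192; top litigator gives 63 − 99 = -36. No deviation. ✓
  Weak-case: top litigator gives 63 − 122 = -59; standard lawyer gives 237 − 42 = 195. Would deviate. ✗
Neither assignment is incentive-compatible.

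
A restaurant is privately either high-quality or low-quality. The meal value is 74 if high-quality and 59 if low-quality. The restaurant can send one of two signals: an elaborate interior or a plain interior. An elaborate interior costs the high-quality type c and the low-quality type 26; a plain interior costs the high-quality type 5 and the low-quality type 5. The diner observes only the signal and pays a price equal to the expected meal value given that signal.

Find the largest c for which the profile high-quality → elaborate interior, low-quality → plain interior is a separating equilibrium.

Under separation: elaborate interior → high-quality (pays 74); plain interior → low-quality (pays 59).
Low-quality: 59 − 5 = 54 ≥ 74 − 26 = 48. Holds regardless of c. ✓
High-quality: 74 − c ≥ 59 − 5, so c ≤ 74 − 54 = 20.

20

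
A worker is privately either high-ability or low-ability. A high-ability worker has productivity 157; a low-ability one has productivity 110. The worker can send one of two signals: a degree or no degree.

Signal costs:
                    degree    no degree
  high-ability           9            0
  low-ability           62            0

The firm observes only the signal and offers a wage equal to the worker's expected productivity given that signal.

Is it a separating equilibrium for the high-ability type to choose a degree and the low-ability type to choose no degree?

Yes

If types separate, degree earns payment 157 and no degree earns 110.
High-ability: degree gives 157 − 9 = 148; no degree gives 110 − 0 = 110. No deviation. ✓
Low-ability: no degree gives 110 − 0 = 110; degree gives 157 − 62 = 95. No deviation. ✓
Neither type gains from mimicking the other.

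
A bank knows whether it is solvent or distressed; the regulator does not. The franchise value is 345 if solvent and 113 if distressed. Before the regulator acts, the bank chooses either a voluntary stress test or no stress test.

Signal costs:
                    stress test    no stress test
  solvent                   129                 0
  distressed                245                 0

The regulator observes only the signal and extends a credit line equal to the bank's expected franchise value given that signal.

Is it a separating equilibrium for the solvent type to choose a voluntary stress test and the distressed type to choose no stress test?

If types separate, stress test earns payment 345 and no stress test earns 113.
Solvent: stress test gives 345 − 129 = 216; no stress test gives 113 − 0 = 113. No deviation. ✓
Distressed: no stress test gives 113 − 0 = 113; stress test gives 345 − 245 = 100. No deviation. ✓
Neither type gains from mimicking the other.

Yes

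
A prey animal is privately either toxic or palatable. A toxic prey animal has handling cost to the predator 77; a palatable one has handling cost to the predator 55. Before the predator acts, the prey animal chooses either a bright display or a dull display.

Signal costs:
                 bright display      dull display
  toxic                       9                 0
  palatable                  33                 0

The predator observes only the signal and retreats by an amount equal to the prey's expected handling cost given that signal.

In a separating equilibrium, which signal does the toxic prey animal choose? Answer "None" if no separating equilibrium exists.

Try toxic → bright display, palatable → dull display:
  If types separate, bright display earns payment 77 and dull display earns 55.
  Toxic: bright display gives 77 − 9 = 68; dull display gives 55 − 0 = 55. No deviation. ✓
  Palatable: dull display gives 55 − 0 = 55; bright display gives 77 − 33 = 44. No deviation. ✓
Both hold — the toxic type sends bright display.

bright display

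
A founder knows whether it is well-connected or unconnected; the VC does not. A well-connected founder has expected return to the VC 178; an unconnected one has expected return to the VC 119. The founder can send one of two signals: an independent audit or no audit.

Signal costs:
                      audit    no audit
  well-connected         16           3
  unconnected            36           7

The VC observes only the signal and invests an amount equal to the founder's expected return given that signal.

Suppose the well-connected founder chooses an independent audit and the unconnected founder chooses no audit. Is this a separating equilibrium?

Under separation the VC infers type exactly: audit → well-connected (pays 178), no audit → unconnected (pays 119).
Well-connected: audit gives 178 − 16 = 162; no audit gives 119 − 3 = 116. No deviation. ✓
Unconnected: no audit gives 119 − 7 = 112; audit gives 178 − 36 = 142. Would deviate. ✗

No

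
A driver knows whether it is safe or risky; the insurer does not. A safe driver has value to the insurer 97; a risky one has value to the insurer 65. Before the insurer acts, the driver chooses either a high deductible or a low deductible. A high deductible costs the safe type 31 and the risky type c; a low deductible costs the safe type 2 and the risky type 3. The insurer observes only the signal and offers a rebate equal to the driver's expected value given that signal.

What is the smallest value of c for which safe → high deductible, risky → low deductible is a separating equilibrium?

Under separation: high deductible → safe (pays 97); low deductible → risky (pays 65).
Safe: 97 − 31 = 66 ≥ 65 − 2 = 63. Holds regardless of c. ✓
Risky: 65 − 3 ≥ 97 − c, so c ≥ 97 − 62 = 35.

35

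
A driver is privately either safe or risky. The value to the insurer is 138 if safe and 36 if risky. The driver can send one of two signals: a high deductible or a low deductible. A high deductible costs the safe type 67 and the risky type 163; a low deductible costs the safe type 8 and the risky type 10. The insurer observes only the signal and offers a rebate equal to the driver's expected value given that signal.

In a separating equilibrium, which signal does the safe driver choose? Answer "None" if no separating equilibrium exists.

high deductible

Try safe → high deductible, risky → low deductible:
  If types separate, high deductible earns payment 138 and low deductible earns 36.
  Safe: high deductible gives 138 − 67 = 71; low deductible gives 36 − 8 = 28. No deviation. ✓
  Risky: low deductible gives 36 − 10 = 26; high deductible gives 138 − 163 = -25. No deviation. ✓
Both hold — the safe type sends high deductible.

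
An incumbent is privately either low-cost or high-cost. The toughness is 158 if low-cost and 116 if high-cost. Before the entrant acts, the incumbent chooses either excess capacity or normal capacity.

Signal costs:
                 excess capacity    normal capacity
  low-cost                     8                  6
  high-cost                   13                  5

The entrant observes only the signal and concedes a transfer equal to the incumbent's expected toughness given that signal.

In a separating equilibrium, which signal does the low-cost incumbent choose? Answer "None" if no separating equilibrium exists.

None

Try low-cost → excess capacity, high-cost → normal capacity:
  If types separate, excess capacity earns payment 158 and normal capacity earns 116.
  Low-cost: excess capacity gives 158 − 8 = 150; normal capacity gives 116 − 6 = 110. No deviation. ✓
  High-cost: normal capacity gives 116 − 5 = 111; excess capacity gives 158 − 13 = 145. Would deviate. ✗
Try low-cost → normal capacity, high-cost → excess capacity:
  If types separate, normal capacity earns payment 158 and excess capacity earns 116.
  Low-cost: normal capacity gives 158 − 6 = 152; excess capacity gives 116 − 8 = 108. No deviation. ✓
  High-cost: excess capacity gives 116 − 13 = 103; normal capacity gives 158 − 5 = 153. Would deviate. ✗
Neither assignment is incentive-compatible.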